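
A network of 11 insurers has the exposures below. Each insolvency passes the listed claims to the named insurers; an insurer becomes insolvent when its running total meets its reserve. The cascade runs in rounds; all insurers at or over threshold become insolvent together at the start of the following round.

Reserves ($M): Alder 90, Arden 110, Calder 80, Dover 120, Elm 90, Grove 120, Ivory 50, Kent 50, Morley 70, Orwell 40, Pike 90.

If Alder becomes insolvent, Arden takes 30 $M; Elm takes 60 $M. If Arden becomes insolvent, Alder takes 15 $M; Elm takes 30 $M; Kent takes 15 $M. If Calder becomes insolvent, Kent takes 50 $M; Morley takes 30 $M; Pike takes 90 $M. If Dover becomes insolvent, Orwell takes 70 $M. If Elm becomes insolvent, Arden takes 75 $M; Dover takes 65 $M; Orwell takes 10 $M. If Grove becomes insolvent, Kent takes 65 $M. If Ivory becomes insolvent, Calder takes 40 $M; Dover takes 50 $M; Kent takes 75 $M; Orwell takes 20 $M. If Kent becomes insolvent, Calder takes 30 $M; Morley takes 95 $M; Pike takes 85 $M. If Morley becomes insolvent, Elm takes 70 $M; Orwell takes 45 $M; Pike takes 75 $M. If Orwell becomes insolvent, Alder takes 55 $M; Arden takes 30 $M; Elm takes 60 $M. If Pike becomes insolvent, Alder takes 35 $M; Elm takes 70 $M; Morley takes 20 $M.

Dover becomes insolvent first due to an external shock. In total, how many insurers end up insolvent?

2

Round 1 — Dover becomes insolvent (initial).
  Orwell: +70 → 70 ≥ 40
Round 2 — Orwell becomes insolvent.
  Alder: +55 → 55 < 90
  Arden: +30 → 30 < 110
  Elm: +60 → 60 < 90
No further insolvencies.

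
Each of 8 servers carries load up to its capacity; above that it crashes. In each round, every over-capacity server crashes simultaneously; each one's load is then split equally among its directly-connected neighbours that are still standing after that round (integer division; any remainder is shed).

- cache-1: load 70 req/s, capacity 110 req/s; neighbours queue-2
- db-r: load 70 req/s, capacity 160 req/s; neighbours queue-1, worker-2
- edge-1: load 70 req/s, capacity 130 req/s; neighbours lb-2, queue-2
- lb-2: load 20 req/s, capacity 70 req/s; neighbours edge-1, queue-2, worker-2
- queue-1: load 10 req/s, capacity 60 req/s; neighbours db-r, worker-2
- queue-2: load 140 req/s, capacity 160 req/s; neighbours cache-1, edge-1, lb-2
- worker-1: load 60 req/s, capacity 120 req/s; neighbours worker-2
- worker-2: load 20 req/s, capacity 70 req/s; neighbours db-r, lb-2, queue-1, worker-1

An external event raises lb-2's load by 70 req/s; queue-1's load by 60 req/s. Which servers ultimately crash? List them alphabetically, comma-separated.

cache-1, edge-1, lb-2, queue-1, queue-2, worker-2

Round 1 — lb-2 at 90 > 70; queue-1 at 70 > 60. lb-2, queue-1 crash.
  lb-2 sheds 90 req/s to edge-1, queue-2, worker-2: 30 each.
    edge-1: 70+30 = 100 ≤ 130
    queue-2: 140+30 = 170 > 160
    worker-2: 20+30 = 50 ≤ 70
  queue-1 sheds 70 req/s to db-r, worker-2: 35 each.
    db-r: 70+35 = 105 ≤ 160
    worker-2: 50+35 = 85 > 70
Round 2 — queue-2, worker-2 crash.
  queue-2 sheds 170 req/s to cache-1, edge-1: 85 each.
    cache-1: 70+85 = 155 > 110
    edge-1: 100+85 = 185 > 130
  worker-2 sheds 85 req/s to db-r, worker-1: 42 each (1 lost).
    db-r: 105+42 = 147 ≤ 160
    worker-1: 60+42 = 102 ≤ 120
Round 3 — cache-1, edge-1 crash.
  cache-1 sheds 155 req/s: no online neighbours, lost.
  edge-1 sheds 185 req/s: no online neighbours, lost.
No further crashes.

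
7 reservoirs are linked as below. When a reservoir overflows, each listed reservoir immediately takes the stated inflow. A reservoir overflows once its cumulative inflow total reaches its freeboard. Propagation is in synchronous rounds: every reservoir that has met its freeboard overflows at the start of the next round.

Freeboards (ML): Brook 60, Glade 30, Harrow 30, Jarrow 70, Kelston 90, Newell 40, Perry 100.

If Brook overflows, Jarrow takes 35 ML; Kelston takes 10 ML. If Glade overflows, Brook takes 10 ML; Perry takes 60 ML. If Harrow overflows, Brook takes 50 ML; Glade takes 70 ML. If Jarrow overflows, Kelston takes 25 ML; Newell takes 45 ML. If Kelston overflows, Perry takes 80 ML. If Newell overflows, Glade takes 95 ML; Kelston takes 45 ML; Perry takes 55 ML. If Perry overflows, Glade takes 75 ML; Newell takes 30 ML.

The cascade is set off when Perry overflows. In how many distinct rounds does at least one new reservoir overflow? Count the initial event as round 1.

2

Round 1 — Perry overflows (initial).
  Glade: +75 → 75 ≥ 30
  Newell: +30 → 30 < 40
Round 2 — Glade overflows.
  Brook: +10 → 10 < 60
No further overflows.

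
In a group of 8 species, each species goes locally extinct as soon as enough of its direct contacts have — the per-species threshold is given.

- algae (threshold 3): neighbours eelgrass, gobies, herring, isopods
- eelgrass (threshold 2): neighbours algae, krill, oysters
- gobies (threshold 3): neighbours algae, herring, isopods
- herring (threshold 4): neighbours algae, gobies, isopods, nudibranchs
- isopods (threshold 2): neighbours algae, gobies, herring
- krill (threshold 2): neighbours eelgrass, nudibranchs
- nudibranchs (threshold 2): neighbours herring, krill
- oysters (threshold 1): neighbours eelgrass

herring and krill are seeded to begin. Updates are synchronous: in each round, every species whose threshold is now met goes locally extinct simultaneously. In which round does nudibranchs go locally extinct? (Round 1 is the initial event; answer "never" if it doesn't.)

Round 1 — herring, krill go locally extinct (initial).
Round 2 — checking thresholds:
  algae: 1 of 4 neighbours < 3, holds.
  eelgrass: 1 of 3 neighbours < 2, holds.
  gobies: 1 of 3 neighbours < 3, holds.
  isopods: 1 of 3 neighbours < 2, holds.
  nudibranchs: 2 of 2 neighbours ≥ 2, goes locally extinct.
Round 3 — no new extinctions; cascade stops.

2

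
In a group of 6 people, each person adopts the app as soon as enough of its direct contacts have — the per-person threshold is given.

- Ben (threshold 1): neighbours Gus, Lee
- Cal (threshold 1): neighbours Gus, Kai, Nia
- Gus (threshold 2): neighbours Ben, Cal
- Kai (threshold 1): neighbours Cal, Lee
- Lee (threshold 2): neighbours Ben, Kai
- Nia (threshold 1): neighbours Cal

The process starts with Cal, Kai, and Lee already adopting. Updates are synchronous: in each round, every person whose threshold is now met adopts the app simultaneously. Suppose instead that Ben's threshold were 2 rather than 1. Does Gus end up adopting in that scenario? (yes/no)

With Ben's threshold at 2:
Round 1 — Cal, Kai, Lee adopt the app (initial).
Round 2 — checking thresholds:
  Ben: 1 of 2 neighbours < 2, below threshold.
  Gus: 1 of 2 neighbours < 2, below threshold.
  Nia: 1 of 1 neighbours ≥ 1, adopts the app.
Round 3 — no new adoptions; cascade stops.

no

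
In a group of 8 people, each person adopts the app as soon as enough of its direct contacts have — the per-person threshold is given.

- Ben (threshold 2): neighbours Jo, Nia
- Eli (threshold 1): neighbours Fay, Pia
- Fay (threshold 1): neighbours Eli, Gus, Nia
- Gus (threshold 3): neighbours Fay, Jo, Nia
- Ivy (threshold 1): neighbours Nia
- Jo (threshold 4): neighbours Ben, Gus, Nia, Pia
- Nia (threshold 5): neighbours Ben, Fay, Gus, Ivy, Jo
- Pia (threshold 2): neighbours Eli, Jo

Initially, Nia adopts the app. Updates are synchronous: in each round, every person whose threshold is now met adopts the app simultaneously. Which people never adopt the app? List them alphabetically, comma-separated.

Ben, Gus, Jo, Pia

Round 1 — Nia adopts the app (initial).
Round 2 — checking thresholds:
  Ben: 1 of 2 neighbours < 2, not yet.
  Fay: 1 of 3 neighbours ≥ 1, adopts the app.
  Gus: 1 of 3 neighbours < 3, not yet.
  Ivy: 1 of 1 neighbours ≥ 1, adopts the app.
  Jo: 1 of 4 neighbours < 4, not yet.
Round 3 — checking thresholds:
  Ben: 1 of 2 neighbours < 2, not yet.
  Eli: 1 of 2 neighbours ≥ 1, adopts the app.
  Gus: 2 of 3 neighbours < 3, not yet.
  Jo: 1 of 4 neighbours < 4, not yet.
Round 4 — no new adoptions; cascade stops.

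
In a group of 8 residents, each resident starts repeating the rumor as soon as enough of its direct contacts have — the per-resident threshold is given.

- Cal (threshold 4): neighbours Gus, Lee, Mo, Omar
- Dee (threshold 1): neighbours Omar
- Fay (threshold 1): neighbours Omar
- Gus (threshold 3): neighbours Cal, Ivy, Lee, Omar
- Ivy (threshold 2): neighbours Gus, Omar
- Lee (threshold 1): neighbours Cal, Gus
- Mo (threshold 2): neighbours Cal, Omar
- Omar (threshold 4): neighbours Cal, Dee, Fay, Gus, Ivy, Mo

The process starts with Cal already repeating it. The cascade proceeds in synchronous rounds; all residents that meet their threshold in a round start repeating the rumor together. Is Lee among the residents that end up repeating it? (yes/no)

yes

Round 1 — Cal starts repeating the rumor (initial).
Round 2 — checking thresholds:
  Gus: 1 of 4 neighbours < 3, not yet.
  Lee: 1 of 2 neighbours ≥ 1, starts repeating the rumor.
  Mo: 1 of 2 neighbours < 2, not yet.
  Omar: 1 of 6 neighbours < 4, not yet.
Round 3 — no new spreads; cascade stops.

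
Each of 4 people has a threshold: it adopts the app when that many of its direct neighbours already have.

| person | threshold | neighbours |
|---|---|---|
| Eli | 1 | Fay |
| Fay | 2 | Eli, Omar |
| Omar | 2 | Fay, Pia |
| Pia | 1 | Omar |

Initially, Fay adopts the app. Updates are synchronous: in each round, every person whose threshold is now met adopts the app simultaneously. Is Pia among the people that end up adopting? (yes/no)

no

Round 1 — Fay adopts the app (initial).
Round 2 — checking thresholds:
  Eli: 1 of 1 neighbours ≥ 1, adopts the app.
  Omar: 1 of 2 neighbours < 2, below threshold.
Round 3 — no new adoptions; cascade stops.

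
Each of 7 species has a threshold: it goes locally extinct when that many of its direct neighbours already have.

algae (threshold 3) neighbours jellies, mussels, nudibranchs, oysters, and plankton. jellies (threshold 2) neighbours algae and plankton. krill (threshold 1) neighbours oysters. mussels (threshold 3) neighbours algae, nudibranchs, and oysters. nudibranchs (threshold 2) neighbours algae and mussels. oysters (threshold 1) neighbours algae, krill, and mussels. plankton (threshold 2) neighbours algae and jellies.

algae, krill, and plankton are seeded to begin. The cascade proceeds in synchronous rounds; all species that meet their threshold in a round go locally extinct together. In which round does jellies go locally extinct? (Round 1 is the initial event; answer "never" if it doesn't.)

Round 1 — algae, krill, plankton go locally extinct (initial).
Round 2 — checking thresholds:
  jellies: 2 of 2 neighbours ≥ 2, goes locally extinct.
  mussels: 1 of 3 neighbours < 3, below threshold.
  nudibranchs: 1 of 2 neighbours < 2, below threshold.
  oysters: 2 of 3 neighbours ≥ 1, goes locally extinct.
Round 3 — no new extinctions; cascade stops.

2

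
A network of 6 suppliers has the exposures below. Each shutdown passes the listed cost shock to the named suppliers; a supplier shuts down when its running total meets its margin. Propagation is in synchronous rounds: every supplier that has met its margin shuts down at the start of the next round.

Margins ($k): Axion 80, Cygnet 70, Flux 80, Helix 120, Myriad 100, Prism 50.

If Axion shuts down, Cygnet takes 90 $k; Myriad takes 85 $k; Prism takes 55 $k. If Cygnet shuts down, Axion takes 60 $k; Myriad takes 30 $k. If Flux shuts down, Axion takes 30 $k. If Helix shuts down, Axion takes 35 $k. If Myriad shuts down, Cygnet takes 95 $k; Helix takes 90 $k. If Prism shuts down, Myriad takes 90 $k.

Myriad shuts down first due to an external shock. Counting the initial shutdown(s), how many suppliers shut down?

Round 1 — Myriad shuts down (initial).
  Cygnet: +95 → 95 ≥ 70
  Helix: +90 → 90 < 120
Round 2 — Cygnet shuts down.
  Axion: +60 → 60 < 80
No further shutdowns.

2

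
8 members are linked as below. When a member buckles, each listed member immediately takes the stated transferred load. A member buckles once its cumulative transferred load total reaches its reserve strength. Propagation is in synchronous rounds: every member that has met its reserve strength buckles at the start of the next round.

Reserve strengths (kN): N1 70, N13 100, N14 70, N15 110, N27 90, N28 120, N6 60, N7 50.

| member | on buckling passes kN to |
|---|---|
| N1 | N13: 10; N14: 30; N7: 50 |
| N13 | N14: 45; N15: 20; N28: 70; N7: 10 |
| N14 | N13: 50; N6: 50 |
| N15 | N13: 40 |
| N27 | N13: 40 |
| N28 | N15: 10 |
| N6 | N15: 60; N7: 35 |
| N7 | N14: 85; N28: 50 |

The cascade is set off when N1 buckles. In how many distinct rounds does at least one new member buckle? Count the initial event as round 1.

Round 1 — N1 buckles (initial).
  N13: +10 → 10 < 100
  N14: +30 → 30 < 70
  N7: +50 → 50 ≥ 50
Round 2 — N7 buckles.
  N14: +85 → 115 ≥ 70
  N28: +50 → 50 < 120
Round 3 — N14 buckles.
  N13: +50 → 60 < 100
  N6: +50 → 50 < 60
No further bucklings.

3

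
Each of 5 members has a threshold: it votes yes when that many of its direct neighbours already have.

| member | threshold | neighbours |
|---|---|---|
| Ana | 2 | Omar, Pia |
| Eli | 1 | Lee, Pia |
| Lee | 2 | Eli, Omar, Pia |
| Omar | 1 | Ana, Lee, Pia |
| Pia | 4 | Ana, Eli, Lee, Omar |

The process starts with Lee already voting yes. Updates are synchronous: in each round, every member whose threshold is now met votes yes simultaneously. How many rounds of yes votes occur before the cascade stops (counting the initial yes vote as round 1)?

2

Round 1 — Lee votes yes (initial).
Round 2 — checking thresholds:
  Eli: 1 of 2 neighbours ≥ 1, votes yes.
  Omar: 1 of 3 neighbours ≥ 1, votes yes.
  Pia: 1 of 4 neighbours < 4, holds.
Round 3 — no new yes votes; cascade stops.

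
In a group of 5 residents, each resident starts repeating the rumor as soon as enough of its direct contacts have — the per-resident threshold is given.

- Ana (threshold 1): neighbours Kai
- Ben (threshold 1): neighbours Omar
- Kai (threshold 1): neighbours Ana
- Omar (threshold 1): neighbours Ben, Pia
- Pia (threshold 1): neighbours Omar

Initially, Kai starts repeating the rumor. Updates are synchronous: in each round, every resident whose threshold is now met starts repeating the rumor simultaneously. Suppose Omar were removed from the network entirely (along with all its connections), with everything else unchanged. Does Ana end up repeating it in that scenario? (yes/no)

yes

With Omar removed:
Round 1 — Kai starts repeating the rumor (initial).
Round 2 — checking thresholds:
  Ana: 1 of 1 neighbours ≥ 1, starts repeating the rumor.
Round 3 — no new spreads; cascade stops.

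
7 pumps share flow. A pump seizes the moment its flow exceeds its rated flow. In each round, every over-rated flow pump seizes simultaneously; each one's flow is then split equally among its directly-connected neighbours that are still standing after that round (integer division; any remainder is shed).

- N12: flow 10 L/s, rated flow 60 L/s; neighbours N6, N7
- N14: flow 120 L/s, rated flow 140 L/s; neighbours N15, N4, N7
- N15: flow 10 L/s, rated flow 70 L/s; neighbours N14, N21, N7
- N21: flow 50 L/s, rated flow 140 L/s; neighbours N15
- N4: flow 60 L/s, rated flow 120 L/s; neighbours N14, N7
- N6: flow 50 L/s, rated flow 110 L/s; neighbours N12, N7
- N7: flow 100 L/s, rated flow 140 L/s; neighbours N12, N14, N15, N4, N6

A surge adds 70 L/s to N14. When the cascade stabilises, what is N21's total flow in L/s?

123

Round 1 — N14 at 190 > 140. N14 seizes.
  N14 sheds 190 L/s to N15, N4, N7: 63 each (1 lost).
    N15: 10+63 = 73 > 70
    N4: 60+63 = 123 > 120
    N7: 100+63 = 163 > 140
Round 2 — N15, N4, N7 seize.
  N15 sheds 73 L/s to N21: 73 each.
    N21: 50+73 = 123 ≤ 140
  N4 sheds 123 L/s: no online neighbours, lost.
  N7 sheds 163 L/s to N12, N6: 81 each (1 lost).
    N12: 10+81 = 91 > 60
    N6: 50+81 = 131 > 110
Round 3 — N12, N6 seize.
  N12 sheds 91 L/s: no online neighbours, lost.
  N6 sheds 131 L/s: no online neighbours, lost.
No further seizures.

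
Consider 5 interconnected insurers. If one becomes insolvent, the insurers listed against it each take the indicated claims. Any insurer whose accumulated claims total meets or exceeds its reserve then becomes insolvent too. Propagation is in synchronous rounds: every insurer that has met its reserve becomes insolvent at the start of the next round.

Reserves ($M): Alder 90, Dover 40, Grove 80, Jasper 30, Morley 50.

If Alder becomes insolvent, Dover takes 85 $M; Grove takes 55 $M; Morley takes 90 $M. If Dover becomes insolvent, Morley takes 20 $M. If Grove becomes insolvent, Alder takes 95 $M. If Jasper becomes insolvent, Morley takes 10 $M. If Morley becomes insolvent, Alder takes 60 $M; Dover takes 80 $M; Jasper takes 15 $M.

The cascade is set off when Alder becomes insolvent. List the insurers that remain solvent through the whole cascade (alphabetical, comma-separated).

Round 1 — Alder becomes insolvent (initial).
  Dover: +85 → 85 ≥ 40
  Grove: +55 → 55 < 80
  Morley: +90 → 90 ≥ 50
Round 2 — Dover, Morley become insolvent.
  Jasper: +15 → 15 < 30
No further insolvencies.

Grove, Jasper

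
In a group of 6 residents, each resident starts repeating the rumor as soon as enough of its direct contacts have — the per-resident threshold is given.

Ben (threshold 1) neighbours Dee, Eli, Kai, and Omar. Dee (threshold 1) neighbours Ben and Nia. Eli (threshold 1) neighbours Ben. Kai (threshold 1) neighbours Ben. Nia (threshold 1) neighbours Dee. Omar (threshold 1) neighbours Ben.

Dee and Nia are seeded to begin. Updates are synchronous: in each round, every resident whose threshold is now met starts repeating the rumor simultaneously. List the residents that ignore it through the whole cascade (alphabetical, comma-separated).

Round 1 — Dee, Nia start repeating the rumor (initial).
Round 2 — checking thresholds:
  Ben: 1 of 4 neighbours ≥ 1, starts repeating the rumor.
Round 3 — checking thresholds:
  Eli: 1 of 1 neighbours ≥ 1, starts repeating the rumor.
  Kai: 1 of 1 neighbours ≥ 1, starts repeating the rumor.
  Omar: 1 of 1 neighbours ≥ 1, starts repeating the rumor.
Round 4 — no new spreads; cascade stops.

none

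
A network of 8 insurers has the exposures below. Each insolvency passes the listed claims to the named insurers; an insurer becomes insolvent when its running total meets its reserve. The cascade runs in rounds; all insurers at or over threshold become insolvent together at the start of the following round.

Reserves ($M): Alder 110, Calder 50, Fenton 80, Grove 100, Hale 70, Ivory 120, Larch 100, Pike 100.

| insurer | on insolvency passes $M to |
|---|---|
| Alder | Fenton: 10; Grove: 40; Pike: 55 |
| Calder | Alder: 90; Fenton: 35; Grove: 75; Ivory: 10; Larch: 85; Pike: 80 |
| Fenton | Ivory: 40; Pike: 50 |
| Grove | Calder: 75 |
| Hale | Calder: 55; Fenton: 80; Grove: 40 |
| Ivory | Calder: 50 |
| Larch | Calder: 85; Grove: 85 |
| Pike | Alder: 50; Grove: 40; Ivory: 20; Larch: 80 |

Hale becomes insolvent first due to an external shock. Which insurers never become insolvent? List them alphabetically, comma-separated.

Round 1 — Hale becomes insolvent (initial).
  Calder: +55 → 55 ≥ 50
  Fenton: +80 → 80 ≥ 80
  Grove: +40 → 40 < 100
Round 2 — Calder, Fenton become insolvent.
  Alder: +90 → 90 < 110
  Grove: +75 → 115 ≥ 100
  Ivory: +10+40 → 50 < 120
  Larch: +85 → 85 < 100
  Pike: +80+50 → 130 ≥ 100
Round 3 — Grove, Pike become insolvent.
  Alder: +50 → 140 ≥ 110
  Ivory: +20 → 70 < 120
  Larch: +80 → 165 ≥ 100
Round 4 — Alder, Larch become insolvent.
No further insolvencies.

Ivory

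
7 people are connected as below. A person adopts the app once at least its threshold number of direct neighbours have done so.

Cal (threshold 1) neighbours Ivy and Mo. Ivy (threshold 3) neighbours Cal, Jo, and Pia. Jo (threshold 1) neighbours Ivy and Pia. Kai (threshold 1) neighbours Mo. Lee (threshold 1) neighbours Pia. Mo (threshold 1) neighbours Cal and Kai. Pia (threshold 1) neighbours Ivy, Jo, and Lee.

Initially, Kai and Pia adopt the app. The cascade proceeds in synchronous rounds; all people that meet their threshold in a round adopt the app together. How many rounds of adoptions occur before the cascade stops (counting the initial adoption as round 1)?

4

Round 1 — Kai, Pia adopt the app (initial).
Round 2 — checking thresholds:
  Ivy: 1 of 3 neighbours < 3, not yet.
  Jo: 1 of 2 neighbours ≥ 1, adopts the app.
  Lee: 1 of 1 neighbours ≥ 1, adopts the app.
  Mo: 1 of 2 neighbours ≥ 1, adopts the app.
Round 3 — checking thresholds:
  Cal: 1 of 2 neighbours ≥ 1, adopts the app.
  Ivy: 2 of 3 neighbours < 3, not yet.
Round 4 — checking thresholds:
  Ivy: 3 of 3 neighbours ≥ 3, adopts the app.
Round 5 — no new adoptions; cascade stops.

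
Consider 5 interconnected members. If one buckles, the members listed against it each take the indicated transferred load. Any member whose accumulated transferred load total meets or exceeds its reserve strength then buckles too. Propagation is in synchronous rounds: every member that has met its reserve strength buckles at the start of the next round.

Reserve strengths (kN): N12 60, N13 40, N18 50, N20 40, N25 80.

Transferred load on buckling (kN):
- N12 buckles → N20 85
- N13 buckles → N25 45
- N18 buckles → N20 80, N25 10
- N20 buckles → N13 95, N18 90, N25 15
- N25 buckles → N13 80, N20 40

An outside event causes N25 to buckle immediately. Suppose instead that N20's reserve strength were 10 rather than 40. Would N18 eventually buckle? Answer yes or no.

yes

With N20's reserve strength at 10:
Round 1 — N25 buckles (initial).
  N13: +80 → 80 ≥ 40
  N20: +40 → 40 ≥ 10
Round 2 — N13, N20 buckle.
  N18: +90 → 90 ≥ 50
Round 3 — N18 buckles.
No further bucklings.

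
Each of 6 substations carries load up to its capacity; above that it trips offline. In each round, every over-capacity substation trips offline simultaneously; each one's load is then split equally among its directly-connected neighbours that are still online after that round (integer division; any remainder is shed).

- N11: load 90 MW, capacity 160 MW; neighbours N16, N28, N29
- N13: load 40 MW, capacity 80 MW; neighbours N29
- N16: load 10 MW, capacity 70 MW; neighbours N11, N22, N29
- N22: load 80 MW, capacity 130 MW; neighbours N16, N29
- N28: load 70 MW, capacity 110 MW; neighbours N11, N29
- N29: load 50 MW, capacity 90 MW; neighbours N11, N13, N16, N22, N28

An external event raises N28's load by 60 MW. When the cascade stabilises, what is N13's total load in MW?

Round 1 — N28 at 130 > 110. N28 trips offline.
  N28 sheds 130 MW to N11, N29: 65 each.
    N11: 90+65 = 155 ≤ 160
    N29: 50+65 = 115 > 90
Round 2 — N29 trips offline.
  N29 sheds 115 MW to N11, N13, N16, N22: 28 each (3 lost).
    N11: 155+28 = 183 > 160
    N13: 40+28 = 68 ≤ 80
    N16: 10+28 = 38 ≤ 70
    N22: 80+28 = 108 ≤ 130
Round 3 — N11 trips offline.
  N11 sheds 183 MW to N16: 183 each.
    N16: 38+183 = 221 > 70
Round 4 — N16 trips offline.
  N16 sheds 221 MW to N22: 221 each.
    N22: 108+221 = 329 > 130
Round 5 — N22 trips offline.
  N22 sheds 329 MW: no online neighbours, lost.
No further trips.

68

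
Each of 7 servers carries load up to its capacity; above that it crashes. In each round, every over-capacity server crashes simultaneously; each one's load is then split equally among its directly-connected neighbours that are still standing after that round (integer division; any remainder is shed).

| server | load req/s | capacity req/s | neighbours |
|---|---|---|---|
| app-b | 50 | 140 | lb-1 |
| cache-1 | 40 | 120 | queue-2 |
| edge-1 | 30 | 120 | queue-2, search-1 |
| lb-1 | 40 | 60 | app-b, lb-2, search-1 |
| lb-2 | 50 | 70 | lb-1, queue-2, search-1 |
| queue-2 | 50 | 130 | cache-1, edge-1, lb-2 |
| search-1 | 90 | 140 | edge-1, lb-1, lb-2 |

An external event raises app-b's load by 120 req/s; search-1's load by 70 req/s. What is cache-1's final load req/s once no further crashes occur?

Round 1 — app-b at 170 > 140; search-1 at 160 > 140. app-b, search-1 crash.
  app-b sheds 170 req/s to lb-1: 170 each.
    lb-1: 40+170 = 210 > 60
  search-1 sheds 160 req/s to edge-1, lb-1, lb-2: 53 each (1 lost).
    edge-1: 30+53 = 83 ≤ 120
    lb-1: 210+53 = 263 > 60
    lb-2: 50+53 = 103 > 70
Round 2 — lb-1, lb-2 crash.
  lb-1 sheds 263 req/s: no online neighbours, lost.
  lb-2 sheds 103 req/s to queue-2: 103 each.
    queue-2: 50+103 = 153 > 130
Round 3 — queue-2 crashes.
  queue-2 sheds 153 req/s to cache-1, edge-1: 76 each (1 lost).
    cache-1: 40+76 = 116 ≤ 120
    edge-1: 83+76 = 159 > 120
Round 4 — edge-1 crashes.
  edge-1 sheds 159 req/s: no online neighbours, lost.
No further crashes.

116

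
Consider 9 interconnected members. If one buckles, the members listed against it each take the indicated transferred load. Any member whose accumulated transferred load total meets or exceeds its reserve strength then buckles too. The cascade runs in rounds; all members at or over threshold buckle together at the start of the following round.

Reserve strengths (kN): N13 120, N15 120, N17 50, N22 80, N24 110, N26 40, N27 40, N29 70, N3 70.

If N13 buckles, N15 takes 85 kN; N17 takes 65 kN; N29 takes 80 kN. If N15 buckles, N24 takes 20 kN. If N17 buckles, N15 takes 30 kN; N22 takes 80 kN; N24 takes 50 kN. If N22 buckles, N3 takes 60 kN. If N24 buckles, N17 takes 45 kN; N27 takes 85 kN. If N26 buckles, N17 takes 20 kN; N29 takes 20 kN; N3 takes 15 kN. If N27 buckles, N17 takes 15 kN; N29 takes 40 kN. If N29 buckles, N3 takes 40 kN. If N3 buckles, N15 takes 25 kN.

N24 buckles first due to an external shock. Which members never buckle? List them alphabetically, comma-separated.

Round 1 — N24 buckles (initial).
  N17: +45 → 45 < 50
  N27: +85 → 85 ≥ 40
Round 2 — N27 buckles.
  N17: +15 → 60 ≥ 50
  N29: +40 → 40 < 70
Round 3 — N17 buckles.
  N15: +30 → 30 < 120
  N22: +80 → 80 ≥ 80
Round 4 — N22 buckles.
  N3: +60 → 60 < 70
No further bucklings.

N13, N15, N26, N29, N3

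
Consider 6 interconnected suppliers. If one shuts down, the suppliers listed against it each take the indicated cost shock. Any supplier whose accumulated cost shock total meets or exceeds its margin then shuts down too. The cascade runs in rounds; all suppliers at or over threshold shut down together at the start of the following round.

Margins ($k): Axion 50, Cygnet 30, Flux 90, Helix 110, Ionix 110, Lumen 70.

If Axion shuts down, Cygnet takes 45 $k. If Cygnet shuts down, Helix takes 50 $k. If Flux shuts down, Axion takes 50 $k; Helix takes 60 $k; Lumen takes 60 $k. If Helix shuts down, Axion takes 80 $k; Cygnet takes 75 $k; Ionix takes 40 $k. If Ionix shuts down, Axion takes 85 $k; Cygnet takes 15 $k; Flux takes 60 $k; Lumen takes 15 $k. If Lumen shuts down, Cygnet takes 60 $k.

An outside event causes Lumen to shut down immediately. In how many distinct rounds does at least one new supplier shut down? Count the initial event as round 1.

Round 1 — Lumen shuts down (initial).
  Cygnet: +60 → 60 ≥ 30
Round 2 — Cygnet shuts down.
  Helix: +50 → 50 < 110
No further shutdowns.

2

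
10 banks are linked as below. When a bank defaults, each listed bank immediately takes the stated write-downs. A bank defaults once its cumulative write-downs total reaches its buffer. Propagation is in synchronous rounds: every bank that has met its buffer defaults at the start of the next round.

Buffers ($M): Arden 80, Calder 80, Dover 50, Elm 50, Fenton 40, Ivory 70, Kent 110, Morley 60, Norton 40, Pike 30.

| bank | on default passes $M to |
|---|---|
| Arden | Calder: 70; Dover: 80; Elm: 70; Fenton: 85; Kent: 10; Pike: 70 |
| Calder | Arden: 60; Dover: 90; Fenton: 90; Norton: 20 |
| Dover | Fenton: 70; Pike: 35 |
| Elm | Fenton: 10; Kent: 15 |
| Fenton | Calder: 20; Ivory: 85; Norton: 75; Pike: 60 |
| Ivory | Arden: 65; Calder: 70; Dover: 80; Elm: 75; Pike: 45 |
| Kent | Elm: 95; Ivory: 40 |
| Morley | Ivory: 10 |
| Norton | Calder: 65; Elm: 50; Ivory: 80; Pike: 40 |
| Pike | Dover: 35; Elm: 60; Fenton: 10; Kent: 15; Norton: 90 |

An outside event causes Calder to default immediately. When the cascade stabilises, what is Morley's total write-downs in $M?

Round 1 — Calder defaults (initial).
  Arden: +60 → 60 < 80
  Dover: +90 → 90 ≥ 50
  Fenton: +90 → 90 ≥ 40
  Norton: +20 → 20 < 40
Round 2 — Dover, Fenton default.
  Ivory: +85 → 85 ≥ 70
  Norton: +75 → 95 ≥ 40
  Pike: +35+60 → 95 ≥ 30
Round 3 — Ivory, Norton, Pike default.
  Arden: +65 → 125 ≥ 80
  Elm: +75+50+60 → 185 ≥ 50
  Kent: +15 → 15 < 110
Round 4 — Arden, Elm default.
  Kent: +10+15 → 40 < 110
No further defaults.

0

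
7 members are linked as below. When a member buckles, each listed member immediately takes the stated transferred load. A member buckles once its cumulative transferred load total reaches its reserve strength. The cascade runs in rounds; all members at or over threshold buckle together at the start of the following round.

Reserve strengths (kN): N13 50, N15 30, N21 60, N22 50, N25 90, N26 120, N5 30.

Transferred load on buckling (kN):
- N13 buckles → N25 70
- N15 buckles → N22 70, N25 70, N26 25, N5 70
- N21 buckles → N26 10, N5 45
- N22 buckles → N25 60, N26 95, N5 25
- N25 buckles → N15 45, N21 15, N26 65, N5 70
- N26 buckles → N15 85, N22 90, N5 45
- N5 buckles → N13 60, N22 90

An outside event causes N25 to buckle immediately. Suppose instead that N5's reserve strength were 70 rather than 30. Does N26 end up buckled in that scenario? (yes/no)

With N5's reserve strength at 70:
Round 1 — N25 buckles (initial).
  N15: +45 → 45 ≥ 30
  N21: +15 → 15 < 60
  N26: +65 → 65 < 120
  N5: +70 → 70 ≥ 70
Round 2 — N15, N5 buckle.
  N13: +60 → 60 ≥ 50
  N22: +70+90 → 160 ≥ 50
  N26: +25 → 90 < 120
Round 3 — N13, N22 buckle.
  N26: +95 → 185 ≥ 120
Round 4 — N26 buckles.
No further bucklings.

yes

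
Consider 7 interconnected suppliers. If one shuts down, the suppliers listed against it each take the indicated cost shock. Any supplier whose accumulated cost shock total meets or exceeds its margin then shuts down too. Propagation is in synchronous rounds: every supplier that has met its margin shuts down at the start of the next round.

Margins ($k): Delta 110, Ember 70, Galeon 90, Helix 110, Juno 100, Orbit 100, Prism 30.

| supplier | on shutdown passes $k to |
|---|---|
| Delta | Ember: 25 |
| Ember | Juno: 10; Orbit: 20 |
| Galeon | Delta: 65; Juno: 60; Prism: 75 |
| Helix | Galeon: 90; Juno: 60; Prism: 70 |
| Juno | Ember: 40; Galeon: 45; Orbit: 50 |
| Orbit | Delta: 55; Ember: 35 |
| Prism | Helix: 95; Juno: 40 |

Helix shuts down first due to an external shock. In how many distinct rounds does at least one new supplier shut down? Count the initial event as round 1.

3

Round 1 — Helix shuts down (initial).
  Galeon: +90 → 90 ≥ 90
  Juno: +60 → 60 < 100
  Prism: +70 → 70 ≥ 30
Round 2 — Galeon, Prism shut down.
  Delta: +65 → 65 < 110
  Juno: +60+40 → 160 ≥ 100
Round 3 — Juno shuts down.
  Ember: +40 → 40 < 70
  Orbit: +50 → 50 < 100
No further shutdowns.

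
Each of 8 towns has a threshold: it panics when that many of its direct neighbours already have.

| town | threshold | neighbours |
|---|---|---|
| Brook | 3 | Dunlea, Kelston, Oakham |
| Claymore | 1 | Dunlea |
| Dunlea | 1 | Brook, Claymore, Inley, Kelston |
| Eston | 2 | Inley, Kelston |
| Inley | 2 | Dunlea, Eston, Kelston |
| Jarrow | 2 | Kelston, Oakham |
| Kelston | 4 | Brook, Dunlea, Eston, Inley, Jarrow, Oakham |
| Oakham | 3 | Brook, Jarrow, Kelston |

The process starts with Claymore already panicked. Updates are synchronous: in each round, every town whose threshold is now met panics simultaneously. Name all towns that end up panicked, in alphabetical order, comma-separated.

Claymore, Dunlea

Round 1 — Claymore panics (initial).
Round 2 — checking thresholds:
  Dunlea: 1 of 4 neighbours ≥ 1, panics.
Round 3 — no new panics; cascade stops.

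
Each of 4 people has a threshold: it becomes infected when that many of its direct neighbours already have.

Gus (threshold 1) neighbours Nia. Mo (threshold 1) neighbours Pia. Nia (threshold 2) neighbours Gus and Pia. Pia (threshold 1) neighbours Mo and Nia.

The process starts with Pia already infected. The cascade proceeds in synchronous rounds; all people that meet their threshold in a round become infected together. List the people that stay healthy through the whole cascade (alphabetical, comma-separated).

Round 1 — Pia becomes infected (initial).
Round 2 — checking thresholds:
  Mo: 1 of 1 neighbours ≥ 1, becomes infected.
  Nia: 1 of 2 neighbours < 2, holds.
Round 3 — no new infections; cascade stops.

Gus, Nia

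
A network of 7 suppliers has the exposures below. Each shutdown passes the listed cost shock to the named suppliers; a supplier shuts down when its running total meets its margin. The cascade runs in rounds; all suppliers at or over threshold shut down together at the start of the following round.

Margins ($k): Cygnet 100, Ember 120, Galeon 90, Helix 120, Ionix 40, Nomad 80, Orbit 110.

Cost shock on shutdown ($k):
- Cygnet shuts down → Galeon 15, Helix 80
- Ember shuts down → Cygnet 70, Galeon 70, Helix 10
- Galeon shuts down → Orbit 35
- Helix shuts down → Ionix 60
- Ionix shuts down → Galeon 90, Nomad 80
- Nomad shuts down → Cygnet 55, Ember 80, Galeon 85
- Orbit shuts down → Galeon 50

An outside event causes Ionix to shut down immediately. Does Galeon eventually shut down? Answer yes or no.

Round 1 — Ionix shuts down (initial).
  Galeon: +90 → 90 ≥ 90
  Nomad: +80 → 80 ≥ 80
Round 2 — Galeon, Nomad shut down.
  Cygnet: +55 → 55 < 100
  Ember: +80 → 80 < 120
  Orbit: +35 → 35 < 110
No further shutdowns.

yes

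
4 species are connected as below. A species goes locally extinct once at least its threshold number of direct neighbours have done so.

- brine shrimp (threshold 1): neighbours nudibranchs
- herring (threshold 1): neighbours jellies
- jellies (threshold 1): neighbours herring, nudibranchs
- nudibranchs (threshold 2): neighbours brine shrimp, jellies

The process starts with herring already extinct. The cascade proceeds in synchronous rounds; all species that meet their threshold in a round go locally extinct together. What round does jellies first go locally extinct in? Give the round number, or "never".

Round 1 — herring goes locally extinct (initial).
Round 2 — checking thresholds:
  jellies: 1 of 2 neighbours ≥ 1, goes locally extinct.
Round 3 — no new extinctions; cascade stops.

2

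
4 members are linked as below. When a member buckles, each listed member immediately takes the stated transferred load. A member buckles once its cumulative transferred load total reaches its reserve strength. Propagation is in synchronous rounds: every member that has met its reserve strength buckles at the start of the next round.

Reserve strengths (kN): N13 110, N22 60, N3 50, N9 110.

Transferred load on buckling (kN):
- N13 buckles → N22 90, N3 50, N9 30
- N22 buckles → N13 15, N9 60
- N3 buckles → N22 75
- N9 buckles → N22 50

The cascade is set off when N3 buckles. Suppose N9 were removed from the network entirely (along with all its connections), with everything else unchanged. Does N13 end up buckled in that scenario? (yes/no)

no

With N9 removed:
Round 1 — N3 buckles (initial).
  N22: +75 → 75 ≥ 60
Round 2 — N22 buckles.
  N13: +15 → 15 < 110
No further bucklings.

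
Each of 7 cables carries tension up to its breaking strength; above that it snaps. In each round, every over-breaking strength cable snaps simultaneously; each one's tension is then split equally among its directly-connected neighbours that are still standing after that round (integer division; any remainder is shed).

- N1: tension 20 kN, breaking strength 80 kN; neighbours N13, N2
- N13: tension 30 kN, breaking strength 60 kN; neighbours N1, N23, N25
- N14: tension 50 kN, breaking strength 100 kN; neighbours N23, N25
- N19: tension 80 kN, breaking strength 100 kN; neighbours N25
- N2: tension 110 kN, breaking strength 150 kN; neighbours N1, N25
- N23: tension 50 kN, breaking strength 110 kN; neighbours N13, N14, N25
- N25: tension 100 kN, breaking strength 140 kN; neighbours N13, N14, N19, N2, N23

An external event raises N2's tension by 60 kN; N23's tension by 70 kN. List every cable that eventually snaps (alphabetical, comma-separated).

N1, N13, N14, N19, N2, N23, N25

Round 1 — N2 at 170 > 150; N23 at 120 > 110. N2, N23 snap.
  N2 sheds 170 kN to N1, N25: 85 each.
    N1: 20+85 = 105 > 80
    N25: 100+85 = 185 > 140
  N23 sheds 120 kN to N13, N14, N25: 40 each.
    N13: 30+40 = 70 > 60
    N14: 50+40 = 90 ≤ 100
    N25: 185+40 = 225 > 140
Round 2 — N1, N13, N25 snap.
  N1 sheds 105 kN: no online neighbours, lost.
  N13 sheds 70 kN: no online neighbours, lost.
  N25 sheds 225 kN to N14, N19: 112 each (1 lost).
    N14: 90+112 = 202 > 100
    N19: 80+112 = 192 > 100
Round 3 — N14, N19 snap.
  N14 sheds 202 kN: no online neighbours, lost.
  N19 sheds 192 kN: no online neighbours, lost.
No further breaks.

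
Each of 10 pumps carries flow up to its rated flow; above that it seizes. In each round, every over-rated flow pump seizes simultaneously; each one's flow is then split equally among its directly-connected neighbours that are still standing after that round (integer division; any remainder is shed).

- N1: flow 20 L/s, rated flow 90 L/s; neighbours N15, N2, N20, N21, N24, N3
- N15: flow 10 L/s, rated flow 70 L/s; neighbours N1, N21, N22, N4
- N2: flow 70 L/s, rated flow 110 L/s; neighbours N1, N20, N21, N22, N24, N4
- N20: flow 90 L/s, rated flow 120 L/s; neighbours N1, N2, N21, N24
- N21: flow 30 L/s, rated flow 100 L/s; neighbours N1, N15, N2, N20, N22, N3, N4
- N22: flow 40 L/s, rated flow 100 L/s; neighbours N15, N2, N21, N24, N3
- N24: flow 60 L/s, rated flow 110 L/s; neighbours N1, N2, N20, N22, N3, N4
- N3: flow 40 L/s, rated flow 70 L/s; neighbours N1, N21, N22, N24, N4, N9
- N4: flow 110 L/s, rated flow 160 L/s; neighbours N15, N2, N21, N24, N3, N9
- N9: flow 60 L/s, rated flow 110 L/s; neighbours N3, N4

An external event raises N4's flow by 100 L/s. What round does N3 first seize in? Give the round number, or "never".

2

Round 1 — N4 at 210 > 160. N4 seizes.
  N4 sheds 210 L/s to N15, N2, N21, N24, N3, N9: 35 each.
    N15: 10+35 = 45 ≤ 70
    N2: 70+35 = 105 ≤ 110
    N21: 30+35 = 65 ≤ 100
    N24: 60+35 = 95 ≤ 110
    N3: 40+35 = 75 > 70
    N9: 60+35 = 95 ≤ 110
Round 2 — N3 seizes.
  N3 sheds 75 L/s to N1, N21, N22, N24, N9: 15 each.
    N1: 20+15 = 35 ≤ 90
    N21: 65+15 = 80 ≤ 100
    N22: 40+15 = 55 ≤ 100
    N24: 95+15 = 110 ≤ 110
    N9: 95+15 = 110 ≤ 110
No further seizures.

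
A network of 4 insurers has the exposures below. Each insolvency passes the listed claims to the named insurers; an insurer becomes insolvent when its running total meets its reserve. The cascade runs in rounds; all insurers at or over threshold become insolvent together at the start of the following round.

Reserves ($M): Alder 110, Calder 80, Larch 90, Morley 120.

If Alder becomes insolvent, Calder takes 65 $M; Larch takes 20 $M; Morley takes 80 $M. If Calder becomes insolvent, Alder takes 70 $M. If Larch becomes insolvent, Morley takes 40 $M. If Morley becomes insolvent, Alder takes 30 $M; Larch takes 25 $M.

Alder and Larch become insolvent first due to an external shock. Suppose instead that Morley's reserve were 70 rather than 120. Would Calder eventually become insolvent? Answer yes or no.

no

With Morley's reserve at 70:
Round 1 — Alder, Larch become insolvent (initial).
  Calder: +65 → 65 < 80
  Morley: +80+40 → 120 ≥ 70
Round 2 — Morley becomes insolvent.
No further insolvencies.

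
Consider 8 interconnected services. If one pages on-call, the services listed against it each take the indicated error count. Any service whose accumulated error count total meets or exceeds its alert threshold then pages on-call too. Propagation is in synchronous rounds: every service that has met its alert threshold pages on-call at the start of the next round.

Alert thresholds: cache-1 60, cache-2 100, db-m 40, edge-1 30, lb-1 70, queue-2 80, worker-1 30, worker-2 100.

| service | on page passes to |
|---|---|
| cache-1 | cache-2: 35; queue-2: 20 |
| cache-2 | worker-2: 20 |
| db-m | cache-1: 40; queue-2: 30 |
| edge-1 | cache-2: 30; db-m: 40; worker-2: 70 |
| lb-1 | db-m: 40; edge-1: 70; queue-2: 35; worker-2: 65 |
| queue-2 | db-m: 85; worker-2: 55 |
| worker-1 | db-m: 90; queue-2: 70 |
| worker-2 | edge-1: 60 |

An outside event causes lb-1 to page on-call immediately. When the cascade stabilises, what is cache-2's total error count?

Round 1 — lb-1 pages on-call (initial).
  db-m: +40 → 40 ≥ 40
  edge-1: +70 → 70 ≥ 30
  queue-2: +35 → 35 < 80
  worker-2: +65 → 65 < 100
Round 2 — db-m, edge-1 page on-call.
  cache-1: +40 → 40 < 60
  cache-2: +30 → 30 < 100
  queue-2: +30 → 65 < 80
  worker-2: +70 → 135 ≥ 100
Round 3 — worker-2 pages on-call.
No further pages.

30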